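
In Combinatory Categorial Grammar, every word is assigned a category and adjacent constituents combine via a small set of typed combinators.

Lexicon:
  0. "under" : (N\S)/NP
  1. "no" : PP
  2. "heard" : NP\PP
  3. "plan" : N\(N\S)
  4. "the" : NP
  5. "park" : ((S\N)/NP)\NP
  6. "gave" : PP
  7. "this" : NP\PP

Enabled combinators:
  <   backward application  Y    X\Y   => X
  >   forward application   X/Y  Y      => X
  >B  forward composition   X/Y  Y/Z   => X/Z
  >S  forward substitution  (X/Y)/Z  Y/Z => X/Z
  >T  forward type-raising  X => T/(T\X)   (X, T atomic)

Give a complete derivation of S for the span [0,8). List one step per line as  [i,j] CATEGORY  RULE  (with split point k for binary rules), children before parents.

[0,8] S   <
  [0,4] N   <
    [0,3] N\S   >
      [0,1] "under" : (N\S)/NP
      [1,3] NP   >
        [1,2] NP/(NP\PP)   >T
          [1,2] "no" : PP
        [2,3] "heard" : NP\PP
    [3,4] "plan" : N\(N\S)
  [4,8] S\N   >
    [4,6] (S\N)/NP   <
      [4,5] "the" : NP
      [5,6] "park" : ((S\N)/NP)\NP
    [6,8] NP   <
      [6,7] "gave" : PP
      [7,8] "this" : NP\PP

[0,1] (N\S)/NP  lex  "under"
[1,2] PP  lex  "no"
[1,2] NP/(NP\PP)  >T
[2,3] NP\PP  lex  "heard"
[1,3] NP  >  k=2
[0,3] N\S  >  k=1
[3,4] N\(N\S)  lex  "plan"
[0,4] N  <  k=3
[4,5] NP  lex  "the"
[5,6] ((S\N)/NP)\NP  lex  "park"
[4,6] (S\N)/NP  <  k=5
[6,7] PP  lex  "gave"
[7,8] NP\PP  lex  "this"
[6,8] NP  <  k=7
[4,8] S\N  >  k=6
[0,8] S  <  k=4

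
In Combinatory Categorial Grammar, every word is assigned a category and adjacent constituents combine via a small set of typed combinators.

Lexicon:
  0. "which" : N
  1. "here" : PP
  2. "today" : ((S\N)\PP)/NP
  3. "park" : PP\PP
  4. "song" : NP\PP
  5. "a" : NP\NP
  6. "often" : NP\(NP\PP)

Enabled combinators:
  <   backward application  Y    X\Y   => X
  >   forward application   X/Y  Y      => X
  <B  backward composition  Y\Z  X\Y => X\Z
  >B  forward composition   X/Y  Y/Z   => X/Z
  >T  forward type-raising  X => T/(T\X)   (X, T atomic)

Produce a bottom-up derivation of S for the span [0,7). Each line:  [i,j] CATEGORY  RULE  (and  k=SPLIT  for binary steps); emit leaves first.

[0,1] N  lex  "which"
[1,2] PP  lex  "here"
[2,3] ((S\N)\PP)/NP  lex  "today"
[3,4] PP\PP  lex  "park"
[4,5] NP\PP  lex  "song"
[5,6] NP\NP  lex  "a"
[4,6] NP\PP  <B  k=5
[3,6] NP\PP  <B  k=4
[6,7] NP\(NP\PP)  lex  "often"
[3,7] NP  <  k=6
[2,7] (S\N)\PP  >  k=3
[1,7] S\N  <  k=2
[0,7] S  <  k=1

[0,7] S   <
  [0,1] "which" : N
  [1,7] S\N   <
    [1,2] "here" : PP
    [2,7] (S\N)\PP   >
      [2,3] "today" : ((S\N)\PP)/NP
      [3,7] NP   <
        [3,6] NP\PP   <B
          [3,4] "park" : PP\PP
          [4,6] NP\PP   <B
            [4,5] "song" : NP\PP
            [5,6] "a" : NP\NP
        [6,7] "often" : NP\(NP\PP)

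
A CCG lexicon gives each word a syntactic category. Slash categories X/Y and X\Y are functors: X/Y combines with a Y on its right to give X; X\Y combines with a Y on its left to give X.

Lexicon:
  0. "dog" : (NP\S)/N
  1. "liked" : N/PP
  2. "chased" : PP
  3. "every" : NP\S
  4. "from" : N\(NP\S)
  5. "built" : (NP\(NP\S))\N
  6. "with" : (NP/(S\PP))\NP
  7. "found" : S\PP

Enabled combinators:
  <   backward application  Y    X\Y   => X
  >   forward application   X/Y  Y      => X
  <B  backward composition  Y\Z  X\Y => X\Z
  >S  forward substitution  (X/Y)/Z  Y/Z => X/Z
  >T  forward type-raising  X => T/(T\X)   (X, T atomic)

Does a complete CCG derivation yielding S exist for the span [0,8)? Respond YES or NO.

NO

(NP\S)/N N/PP PP NP\S N\(NP\S) (NP\(NP\S))\N (NP/(S\PP))\NP S\PP
CKY chart[0,8] = {N/(N\NP), NP, NP/(NP\NP), PP/(PP\NP), S/(S\NP)}; S ∉ chart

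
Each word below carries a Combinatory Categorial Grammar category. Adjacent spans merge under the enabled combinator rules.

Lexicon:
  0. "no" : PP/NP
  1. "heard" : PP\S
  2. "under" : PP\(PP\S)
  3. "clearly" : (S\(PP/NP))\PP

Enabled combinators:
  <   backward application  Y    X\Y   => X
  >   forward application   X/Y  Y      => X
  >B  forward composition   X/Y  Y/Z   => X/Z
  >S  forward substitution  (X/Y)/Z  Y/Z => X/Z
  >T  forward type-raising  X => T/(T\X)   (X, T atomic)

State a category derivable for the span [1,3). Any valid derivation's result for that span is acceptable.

PP

[0,4] S   <
  [0,1] "no" : PP/NP
  [1,4] S\(PP/NP)   <
    [1,3] PP   <
      [1,2] "heard" : PP\S
      [2,3] "under" : PP\(PP\S)
    [3,4] "clearly" : (S\(PP/NP))\PP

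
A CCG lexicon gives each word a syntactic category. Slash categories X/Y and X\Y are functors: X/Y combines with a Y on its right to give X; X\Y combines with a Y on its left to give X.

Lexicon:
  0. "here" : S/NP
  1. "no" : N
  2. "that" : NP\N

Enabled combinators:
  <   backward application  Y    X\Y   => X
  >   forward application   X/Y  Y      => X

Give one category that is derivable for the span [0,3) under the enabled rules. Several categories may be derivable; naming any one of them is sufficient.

[0,3] S   >
  [0,1] "here" : S/NP
  [1,3] NP   <
    [1,2] "no" : N
    [2,3] "that" : NP\N

S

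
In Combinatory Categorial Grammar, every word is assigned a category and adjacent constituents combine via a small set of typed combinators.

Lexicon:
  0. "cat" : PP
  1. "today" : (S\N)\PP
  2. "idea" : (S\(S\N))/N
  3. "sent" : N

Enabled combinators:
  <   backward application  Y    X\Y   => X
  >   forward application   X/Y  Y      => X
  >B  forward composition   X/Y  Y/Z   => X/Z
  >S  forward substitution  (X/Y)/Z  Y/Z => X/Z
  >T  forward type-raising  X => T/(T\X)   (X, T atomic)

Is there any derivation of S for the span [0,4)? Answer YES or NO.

[0,4] S   <
  [0,2] S\N   <
    [0,1] "cat" : PP
    [1,2] "today" : (S\N)\PP
  [2,4] S\(S\N)   >
    [2,3] "idea" : (S\(S\N))/N
    [3,4] "sent" : N

YES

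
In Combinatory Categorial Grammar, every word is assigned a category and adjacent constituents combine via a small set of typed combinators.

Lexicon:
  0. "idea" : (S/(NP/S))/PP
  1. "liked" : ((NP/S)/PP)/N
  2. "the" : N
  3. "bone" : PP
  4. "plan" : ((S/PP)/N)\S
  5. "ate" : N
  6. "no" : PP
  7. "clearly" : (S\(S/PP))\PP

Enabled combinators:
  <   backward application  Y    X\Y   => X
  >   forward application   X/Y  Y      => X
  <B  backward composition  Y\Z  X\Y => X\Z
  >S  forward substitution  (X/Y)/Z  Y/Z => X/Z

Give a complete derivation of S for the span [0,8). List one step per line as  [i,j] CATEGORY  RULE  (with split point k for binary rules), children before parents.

[0,8] S   <
  [0,6] S/PP   >
    [0,5] (S/PP)/N   <
      [0,4] S   >
        [0,3] S/PP   >S
          [0,1] "idea" : (S/(NP/S))/PP
          [1,3] (NP/S)/PP   >
            [1,2] "liked" : ((NP/S)/PP)/N
            [2,3] "the" : N
        [3,4] "bone" : PP
      [4,5] "plan" : ((S/PP)/N)\S
    [5,6] "ate" : N
  [6,8] S\(S/PP)   <
    [6,7] "no" : PP
    [7,8] "clearly" : (S\(S/PP))\PP

[0,1] (S/(NP/S))/PP  lex  "idea"
[1,2] ((NP/S)/PP)/N  lex  "liked"
[2,3] N  lex  "the"
[1,3] (NP/S)/PP  >  k=2
[0,3] S/PP  >S  k=1
[3,4] PP  lex  "bone"
[0,4] S  >  k=3
[4,5] ((S/PP)/N)\S  lex  "plan"
[0,5] (S/PP)/N  <  k=4
[5,6] N  lex  "ate"
[0,6] S/PP  >  k=5
[6,7] PP  lex  "no"
[7,8] (S\(S/PP))\PP  lex  "clearly"
[6,8] S\(S/PP)  <  k=7
[0,8] S  <  k=6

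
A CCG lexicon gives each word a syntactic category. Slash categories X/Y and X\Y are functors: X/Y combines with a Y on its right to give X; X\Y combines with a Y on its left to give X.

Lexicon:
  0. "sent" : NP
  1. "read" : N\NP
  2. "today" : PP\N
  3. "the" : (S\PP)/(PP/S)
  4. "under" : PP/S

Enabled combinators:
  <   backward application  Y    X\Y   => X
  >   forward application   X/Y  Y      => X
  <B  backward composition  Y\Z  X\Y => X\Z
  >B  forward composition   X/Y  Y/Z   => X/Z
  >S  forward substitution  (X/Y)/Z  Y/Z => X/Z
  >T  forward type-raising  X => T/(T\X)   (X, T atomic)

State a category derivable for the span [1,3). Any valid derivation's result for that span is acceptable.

[0,5] S   <
  [0,3] PP   <
    [0,1] "sent" : NP
    [1,3] PP\NP   <B
      [1,2] "read" : N\NP
      [2,3] "today" : PP\N
  [3,5] S\PP   >
    [3,4] "the" : (S\PP)/(PP/S)
    [4,5] "under" : PP/S

PP\NP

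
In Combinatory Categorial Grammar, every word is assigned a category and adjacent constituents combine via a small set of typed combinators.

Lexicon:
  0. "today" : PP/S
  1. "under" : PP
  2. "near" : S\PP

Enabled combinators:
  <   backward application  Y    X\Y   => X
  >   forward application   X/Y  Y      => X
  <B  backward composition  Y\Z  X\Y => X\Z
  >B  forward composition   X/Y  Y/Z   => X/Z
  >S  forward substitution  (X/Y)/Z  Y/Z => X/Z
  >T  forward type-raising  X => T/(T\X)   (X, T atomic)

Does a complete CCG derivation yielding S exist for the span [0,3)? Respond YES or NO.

NO

PP/S PP S\PP
CKY chart[0,3] = {N/(N\PP), NP/(NP\PP), PP, PP/(PP\PP), PP/(S\S), S/(S\PP)}; S ∉ chart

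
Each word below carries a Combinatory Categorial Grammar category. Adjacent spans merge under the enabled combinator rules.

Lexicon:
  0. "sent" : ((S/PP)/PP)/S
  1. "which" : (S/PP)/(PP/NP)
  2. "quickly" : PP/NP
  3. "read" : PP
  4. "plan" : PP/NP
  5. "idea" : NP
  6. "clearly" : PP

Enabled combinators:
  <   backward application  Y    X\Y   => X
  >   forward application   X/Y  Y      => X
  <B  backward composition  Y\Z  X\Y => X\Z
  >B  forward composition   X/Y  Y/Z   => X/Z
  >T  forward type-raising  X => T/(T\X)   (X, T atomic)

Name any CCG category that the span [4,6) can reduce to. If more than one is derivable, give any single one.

[0,7] S   >
  [0,6] S/PP   >
    [0,4] (S/PP)/PP   >
      [0,1] "sent" : ((S/PP)/PP)/S
      [1,4] S   >
        [1,3] S/PP   >
          [1,2] "which" : (S/PP)/(PP/NP)
          [2,3] "quickly" : PP/NP
        [3,4] "read" : PP
    [4,6] PP   >
      [4,5] "plan" : PP/NP
      [5,6] "idea" : NP
  [6,7] "clearly" : PP

PP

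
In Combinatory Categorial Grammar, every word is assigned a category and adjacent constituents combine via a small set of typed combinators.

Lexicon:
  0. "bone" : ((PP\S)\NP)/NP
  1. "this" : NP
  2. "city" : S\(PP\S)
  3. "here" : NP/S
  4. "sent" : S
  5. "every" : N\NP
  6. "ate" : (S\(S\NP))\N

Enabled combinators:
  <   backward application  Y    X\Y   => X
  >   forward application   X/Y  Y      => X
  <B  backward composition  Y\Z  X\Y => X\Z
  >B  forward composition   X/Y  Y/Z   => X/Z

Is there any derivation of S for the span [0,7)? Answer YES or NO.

[0,7] S   <
  [0,3] S\NP   <B
    [0,2] (PP\S)\NP   >
      [0,1] "bone" : ((PP\S)\NP)/NP
      [1,2] "this" : NP
    [2,3] "city" : S\(PP\S)
  [3,7] S\(S\NP)   <
    [3,6] N   <
      [3,5] NP   >
        [3,4] "here" : NP/S
        [4,5] "sent" : S
      [5,6] "every" : N\NP
    [6,7] "ate" : (S\(S\NP))\N

YES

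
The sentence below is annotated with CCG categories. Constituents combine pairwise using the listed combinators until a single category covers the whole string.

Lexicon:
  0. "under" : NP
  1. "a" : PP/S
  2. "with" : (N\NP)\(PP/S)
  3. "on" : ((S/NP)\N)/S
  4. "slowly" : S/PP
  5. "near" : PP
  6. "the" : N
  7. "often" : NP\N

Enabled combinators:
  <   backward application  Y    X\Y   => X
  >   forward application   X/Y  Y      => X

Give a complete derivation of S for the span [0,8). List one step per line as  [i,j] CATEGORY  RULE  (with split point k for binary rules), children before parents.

[0,8] S   >
  [0,6] S/NP   <
    [0,3] N   <
      [0,1] "under" : NP
      [1,3] N\NP   <
        [1,2] "a" : PP/S
        [2,3] "with" : (N\NP)\(PP/S)
    [3,6] (S/NP)\N   >
      [3,4] "on" : ((S/NP)\N)/S
      [4,6] S   >
        [4,5] "slowly" : S/PP
        [5,6] "near" : PP
  [6,8] NP   <
    [6,7] "the" : N
    [7,8] "often" : NP\N

[0,1] NP  lex  "under"
[1,2] PP/S  lex  "a"
[2,3] (N\NP)\(PP/S)  lex  "with"
[1,3] N\NP  <  k=2
[0,3] N  <  k=1
[3,4] ((S/NP)\N)/S  lex  "on"
[4,5] S/PP  lex  "slowly"
[5,6] PP  lex  "near"
[4,6] S  >  k=5
[3,6] (S/NP)\N  >  k=4
[0,6] S/NP  <  k=3
[6,7] N  lex  "the"
[7,8] NP\N  lex  "often"
[6,8] NP  <  k=7
[0,8] S  >  k=6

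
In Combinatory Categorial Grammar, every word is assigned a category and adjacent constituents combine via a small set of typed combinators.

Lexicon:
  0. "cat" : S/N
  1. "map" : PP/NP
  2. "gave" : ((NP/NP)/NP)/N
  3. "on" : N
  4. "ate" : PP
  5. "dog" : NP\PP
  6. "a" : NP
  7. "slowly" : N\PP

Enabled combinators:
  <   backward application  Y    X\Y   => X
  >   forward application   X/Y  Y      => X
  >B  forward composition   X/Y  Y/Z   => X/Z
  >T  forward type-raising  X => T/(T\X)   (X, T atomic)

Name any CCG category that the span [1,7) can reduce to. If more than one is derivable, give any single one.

PP

[0,8] S   >
  [0,1] "cat" : S/N
  [1,8] N   <
    [1,7] PP   >
      [1,6] PP/NP   >B
        [1,2] "map" : PP/NP
        [2,6] NP/NP   >
          [2,4] (NP/NP)/NP   >
            [2,3] "gave" : ((NP/NP)/NP)/N
            [3,4] "on" : N
          [4,6] NP   >
            [4,5] NP/(NP\PP)   >T
              [4,5] "ate" : PP
            [5,6] "dog" : NP\PP
      [6,7] "a" : NP
    [7,8] "slowly" : N\PP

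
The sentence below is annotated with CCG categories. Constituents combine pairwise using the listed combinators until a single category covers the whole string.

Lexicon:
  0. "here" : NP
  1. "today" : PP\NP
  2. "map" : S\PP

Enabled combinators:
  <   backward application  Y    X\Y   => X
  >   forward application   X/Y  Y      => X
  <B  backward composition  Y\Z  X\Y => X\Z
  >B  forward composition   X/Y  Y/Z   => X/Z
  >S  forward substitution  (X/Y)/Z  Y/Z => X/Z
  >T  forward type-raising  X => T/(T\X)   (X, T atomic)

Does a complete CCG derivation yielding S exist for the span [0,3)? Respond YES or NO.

[0,3] S   <
  [0,1] "here" : NP
  [1,3] S\NP   <B
    [1,2] "today" : PP\NP
    [2,3] "map" : S\PP

YES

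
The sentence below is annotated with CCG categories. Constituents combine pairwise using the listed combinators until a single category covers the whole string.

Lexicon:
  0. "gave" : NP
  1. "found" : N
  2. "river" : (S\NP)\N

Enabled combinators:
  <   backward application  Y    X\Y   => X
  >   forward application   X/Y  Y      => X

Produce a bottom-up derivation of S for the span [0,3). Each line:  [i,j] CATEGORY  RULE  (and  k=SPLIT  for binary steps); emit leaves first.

[0,1] NP  lex  "gave"
[1,2] N  lex  "found"
[2,3] (S\NP)\N  lex  "river"
[1,3] S\NP  <  k=2
[0,3] S  <  k=1

[0,3] S   <
  [0,1] "gave" : NP
  [1,3] S\NP   <
    [1,2] "found" : N
    [2,3] "river" : (S\NP)\N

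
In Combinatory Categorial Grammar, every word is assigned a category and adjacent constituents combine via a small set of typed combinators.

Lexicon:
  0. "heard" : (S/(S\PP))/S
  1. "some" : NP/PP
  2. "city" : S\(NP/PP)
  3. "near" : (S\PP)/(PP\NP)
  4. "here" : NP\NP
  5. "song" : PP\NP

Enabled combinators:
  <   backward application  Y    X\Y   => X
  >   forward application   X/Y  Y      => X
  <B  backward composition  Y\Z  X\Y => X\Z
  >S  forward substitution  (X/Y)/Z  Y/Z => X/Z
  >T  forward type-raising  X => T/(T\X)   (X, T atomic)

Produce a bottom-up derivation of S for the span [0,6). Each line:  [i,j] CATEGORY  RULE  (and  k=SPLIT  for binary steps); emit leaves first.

[0,6] S   >
  [0,3] S/(S\PP)   >
    [0,1] "heard" : (S/(S\PP))/S
    [1,3] S   <
      [1,2] "some" : NP/PP
      [2,3] "city" : S\(NP/PP)
  [3,6] S\PP   >
    [3,4] "near" : (S\PP)/(PP\NP)
    [4,6] PP\NP   <B
      [4,5] "here" : NP\NP
      [5,6] "song" : PP\NP

[0,1] (S/(S\PP))/S  lex  "heard"
[1,2] NP/PP  lex  "some"
[2,3] S\(NP/PP)  lex  "city"
[1,3] S  <  k=2
[0,3] S/(S\PP)  >  k=1
[3,4] (S\PP)/(PP\NP)  lex  "near"
[4,5] NP\NP  lex  "here"
[5,6] PP\NP  lex  "song"
[4,6] PP\NP  <B  k=5
[3,6] S\PP  >  k=4
[0,6] S  >  k=3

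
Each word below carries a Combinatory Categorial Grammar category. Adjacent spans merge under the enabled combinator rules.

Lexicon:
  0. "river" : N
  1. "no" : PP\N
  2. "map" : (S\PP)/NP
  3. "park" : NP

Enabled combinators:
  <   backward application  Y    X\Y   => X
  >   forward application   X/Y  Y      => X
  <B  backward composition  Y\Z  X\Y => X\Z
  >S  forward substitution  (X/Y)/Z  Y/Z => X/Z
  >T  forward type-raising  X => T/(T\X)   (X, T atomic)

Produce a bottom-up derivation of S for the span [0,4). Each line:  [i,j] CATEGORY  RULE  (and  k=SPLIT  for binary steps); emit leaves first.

[0,4] S   >
  [0,1] S/(S\N)   >T
    [0,1] "river" : N
  [1,4] S\N   <B
    [1,2] "no" : PP\N
    [2,4] S\PP   >
      [2,3] "map" : (S\PP)/NP
      [3,4] "park" : NP

[0,1] N  lex  "river"
[0,1] S/(S\N)  >T
[1,2] PP\N  lex  "no"
[2,3] (S\PP)/NP  lex  "map"
[3,4] NP  lex  "park"
[2,4] S\PP  >  k=3
[1,4] S\N  <B  k=2
[0,4] S  >  k=1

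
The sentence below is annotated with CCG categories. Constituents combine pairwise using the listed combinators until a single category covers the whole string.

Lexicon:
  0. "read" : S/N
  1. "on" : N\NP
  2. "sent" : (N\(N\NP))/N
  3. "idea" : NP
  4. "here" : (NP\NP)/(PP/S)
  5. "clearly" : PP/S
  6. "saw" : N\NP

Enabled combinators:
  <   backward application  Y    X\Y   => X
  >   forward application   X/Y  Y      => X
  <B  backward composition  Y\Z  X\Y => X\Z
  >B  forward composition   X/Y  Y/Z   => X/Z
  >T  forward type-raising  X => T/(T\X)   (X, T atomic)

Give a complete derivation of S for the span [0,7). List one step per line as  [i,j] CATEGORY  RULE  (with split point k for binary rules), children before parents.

[0,1] S/N  lex  "read"
[1,2] N\NP  lex  "on"
[2,3] (N\(N\NP))/N  lex  "sent"
[3,4] NP  lex  "idea"
[4,5] (NP\NP)/(PP/S)  lex  "here"
[5,6] PP/S  lex  "clearly"
[4,6] NP\NP  >  k=5
[6,7] N\NP  lex  "saw"
[4,7] N\NP  <B  k=6
[3,7] N  <  k=4
[2,7] N\(N\NP)  >  k=3
[1,7] N  <  k=2
[0,7] S  >  k=1

[0,7] S   >
  [0,1] "read" : S/N
  [1,7] N   <
    [1,2] "on" : N\NP
    [2,7] N\(N\NP)   >
      [2,3] "sent" : (N\(N\NP))/N
      [3,7] N   <
        [3,4] "idea" : NP
        [4,7] N\NP   <B
          [4,6] NP\NP   >
            [4,5] "here" : (NP\NP)/(PP/S)
            [5,6] "clearly" : PP/S
          [6,7] "saw" : N\NP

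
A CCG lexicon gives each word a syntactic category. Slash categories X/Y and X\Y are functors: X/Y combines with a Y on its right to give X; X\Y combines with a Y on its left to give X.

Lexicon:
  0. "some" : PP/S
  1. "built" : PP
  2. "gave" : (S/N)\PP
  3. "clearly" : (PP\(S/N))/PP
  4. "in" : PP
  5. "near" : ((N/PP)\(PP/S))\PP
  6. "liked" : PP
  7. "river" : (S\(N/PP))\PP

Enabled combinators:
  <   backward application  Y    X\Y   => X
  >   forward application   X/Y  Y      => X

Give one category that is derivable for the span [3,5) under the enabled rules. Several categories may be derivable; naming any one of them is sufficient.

[0,8] S   <
  [0,6] N/PP   <
    [0,1] "some" : PP/S
    [1,6] (N/PP)\(PP/S)   <
      [1,5] PP   <
        [1,3] S/N   <
          [1,2] "built" : PP
          [2,3] "gave" : (S/N)\PP
        [3,5] PP\(S/N)   >
          [3,4] "clearly" : (PP\(S/N))/PP
          [4,5] "in" : PP
      [5,6] "near" : ((N/PP)\(PP/S))\PP
  [6,8] S\(N/PP)   <
    [6,7] "liked" : PP
    [7,8] "river" : (S\(N/PP))\PP

PP\(S/N)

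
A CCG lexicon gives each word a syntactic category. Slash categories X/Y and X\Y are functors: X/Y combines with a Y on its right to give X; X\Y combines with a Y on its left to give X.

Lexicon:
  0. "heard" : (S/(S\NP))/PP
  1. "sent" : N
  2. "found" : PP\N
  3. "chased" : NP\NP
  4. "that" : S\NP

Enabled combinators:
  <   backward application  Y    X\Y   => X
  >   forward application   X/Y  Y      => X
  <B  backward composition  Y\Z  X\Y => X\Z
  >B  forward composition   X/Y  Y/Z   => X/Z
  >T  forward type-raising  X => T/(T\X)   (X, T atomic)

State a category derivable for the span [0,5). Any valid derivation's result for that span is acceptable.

[0,5] S   >
  [0,3] S/(S\NP)   >
    [0,1] "heard" : (S/(S\NP))/PP
    [1,3] PP   <
      [1,2] "sent" : N
      [2,3] "found" : PP\N
  [3,5] S\NP   <B
    [3,4] "chased" : NP\NP
    [4,5] "that" : S\NP

S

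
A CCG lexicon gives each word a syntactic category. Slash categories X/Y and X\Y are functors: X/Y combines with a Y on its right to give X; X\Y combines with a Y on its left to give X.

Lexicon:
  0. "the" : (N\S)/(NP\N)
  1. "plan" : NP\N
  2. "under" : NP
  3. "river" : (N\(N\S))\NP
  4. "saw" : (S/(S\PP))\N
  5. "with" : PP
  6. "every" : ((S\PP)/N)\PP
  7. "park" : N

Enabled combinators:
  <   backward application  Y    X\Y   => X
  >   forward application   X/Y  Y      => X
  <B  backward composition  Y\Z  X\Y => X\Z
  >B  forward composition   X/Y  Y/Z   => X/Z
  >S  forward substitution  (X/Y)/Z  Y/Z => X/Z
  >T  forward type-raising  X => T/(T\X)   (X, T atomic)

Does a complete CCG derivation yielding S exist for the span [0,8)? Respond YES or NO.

YES

[0,8] S   >
  [0,5] S/(S\PP)   <
    [0,4] N   <
      [0,2] N\S   >
        [0,1] "the" : (N\S)/(NP\N)
        [1,2] "plan" : NP\N
      [2,4] N\(N\S)   <
        [2,3] "under" : NP
        [3,4] "river" : (N\(N\S))\NP
    [4,5] "saw" : (S/(S\PP))\N
  [5,8] S\PP   >
    [5,7] (S\PP)/N   <
      [5,6] "with" : PP
      [6,7] "every" : ((S\PP)/N)\PP
    [7,8] "park" : N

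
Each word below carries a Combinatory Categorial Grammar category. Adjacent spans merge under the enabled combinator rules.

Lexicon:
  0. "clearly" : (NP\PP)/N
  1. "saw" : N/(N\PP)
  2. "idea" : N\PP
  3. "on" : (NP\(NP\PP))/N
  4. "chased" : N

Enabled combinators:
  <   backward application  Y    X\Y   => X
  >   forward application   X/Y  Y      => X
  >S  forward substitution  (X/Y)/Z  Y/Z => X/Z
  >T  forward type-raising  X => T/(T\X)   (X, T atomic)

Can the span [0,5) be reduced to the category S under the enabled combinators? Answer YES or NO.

(NP\PP)/N N/(N\PP) N\PP (NP\(NP\PP))/N N
CKY chart[0,5] = {N/(N\NP), NP, NP/(NP\NP), PP/(PP\NP), S/(S\NP)}; S ∉ chart

NO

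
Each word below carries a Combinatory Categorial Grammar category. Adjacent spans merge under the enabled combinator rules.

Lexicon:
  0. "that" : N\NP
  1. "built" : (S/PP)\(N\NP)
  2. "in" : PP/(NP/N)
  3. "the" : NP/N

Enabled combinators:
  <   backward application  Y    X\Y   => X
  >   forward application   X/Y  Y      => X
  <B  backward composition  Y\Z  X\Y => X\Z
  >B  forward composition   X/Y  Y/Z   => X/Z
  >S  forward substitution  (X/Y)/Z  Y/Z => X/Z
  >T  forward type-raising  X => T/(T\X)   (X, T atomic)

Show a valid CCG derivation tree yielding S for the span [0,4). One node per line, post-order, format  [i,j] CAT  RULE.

[0,4] S   >
  [0,2] S/PP   <
    [0,1] "that" : N\NP
    [1,2] "built" : (S/PP)\(N\NP)
  [2,4] PP   >
    [2,3] "in" : PP/(NP/N)
    [3,4] "the" : NP/N

[0,1] N\NP  lex  "that"
[1,2] (S/PP)\(N\NP)  lex  "built"
[0,2] S/PP  <  k=1
[2,3] PP/(NP/N)  lex  "in"
[3,4] NP/N  lex  "the"
[2,4] PP  >  k=3
[0,4] S  >  k=2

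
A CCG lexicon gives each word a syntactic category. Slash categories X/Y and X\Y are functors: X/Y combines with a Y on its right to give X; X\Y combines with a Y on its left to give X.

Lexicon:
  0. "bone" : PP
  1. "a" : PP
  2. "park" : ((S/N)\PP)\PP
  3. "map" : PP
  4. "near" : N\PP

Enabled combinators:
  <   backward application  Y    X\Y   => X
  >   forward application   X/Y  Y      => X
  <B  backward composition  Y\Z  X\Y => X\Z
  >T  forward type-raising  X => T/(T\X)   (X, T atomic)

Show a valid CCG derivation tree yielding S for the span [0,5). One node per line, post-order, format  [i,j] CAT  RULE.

[0,1] PP  lex  "bone"
[1,2] PP  lex  "a"
[2,3] ((S/N)\PP)\PP  lex  "park"
[1,3] (S/N)\PP  <  k=2
[0,3] S/N  <  k=1
[3,4] PP  lex  "map"
[3,4] N/(N\PP)  >T
[4,5] N\PP  lex  "near"
[3,5] N  >  k=4
[0,5] S  >  k=3

[0,5] S   >
  [0,3] S/N   <
    [0,1] "bone" : PP
    [1,3] (S/N)\PP   <
      [1,2] "a" : PP
      [2,3] "park" : ((S/N)\PP)\PP
  [3,5] N   >
    [3,4] N/(N\PP)   >T
      [3,4] "map" : PP
    [4,5] "near" : N\PP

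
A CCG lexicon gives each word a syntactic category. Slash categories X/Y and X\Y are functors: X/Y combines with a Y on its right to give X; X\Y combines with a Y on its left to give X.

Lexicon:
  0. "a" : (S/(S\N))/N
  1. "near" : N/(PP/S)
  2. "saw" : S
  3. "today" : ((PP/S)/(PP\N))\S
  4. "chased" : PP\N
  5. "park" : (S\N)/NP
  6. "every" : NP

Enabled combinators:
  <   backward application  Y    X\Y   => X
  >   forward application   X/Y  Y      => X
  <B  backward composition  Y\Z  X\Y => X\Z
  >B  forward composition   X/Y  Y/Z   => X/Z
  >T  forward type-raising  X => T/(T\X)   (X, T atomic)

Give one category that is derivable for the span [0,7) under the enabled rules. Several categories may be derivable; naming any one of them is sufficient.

[0,7] S   >
  [0,5] S/(S\N)   >
    [0,1] "a" : (S/(S\N))/N
    [1,5] N   >
      [1,2] "near" : N/(PP/S)
      [2,5] PP/S   >
        [2,4] (PP/S)/(PP\N)   <
          [2,3] "saw" : S
          [3,4] "today" : ((PP/S)/(PP\N))\S
        [4,5] "chased" : PP\N
  [5,7] S\N   >
    [5,6] "park" : (S\N)/NP
    [6,7] "every" : NP

S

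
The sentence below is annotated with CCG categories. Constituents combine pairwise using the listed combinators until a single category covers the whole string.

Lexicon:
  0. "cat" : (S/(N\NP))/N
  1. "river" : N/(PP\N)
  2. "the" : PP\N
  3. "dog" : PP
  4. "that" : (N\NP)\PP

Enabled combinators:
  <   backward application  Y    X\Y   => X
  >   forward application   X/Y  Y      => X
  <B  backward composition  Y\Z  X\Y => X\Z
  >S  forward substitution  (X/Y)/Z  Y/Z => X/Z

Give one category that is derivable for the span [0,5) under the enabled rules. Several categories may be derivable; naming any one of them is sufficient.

S

[0,5] S   >
  [0,3] S/(N\NP)   >
    [0,1] "cat" : (S/(N\NP))/N
    [1,3] N   >
      [1,2] "river" : N/(PP\N)
      [2,3] "the" : PP\N
  [3,5] N\NP   <
    [3,4] "dog" : PP
    [4,5] "that" : (N\NP)\PP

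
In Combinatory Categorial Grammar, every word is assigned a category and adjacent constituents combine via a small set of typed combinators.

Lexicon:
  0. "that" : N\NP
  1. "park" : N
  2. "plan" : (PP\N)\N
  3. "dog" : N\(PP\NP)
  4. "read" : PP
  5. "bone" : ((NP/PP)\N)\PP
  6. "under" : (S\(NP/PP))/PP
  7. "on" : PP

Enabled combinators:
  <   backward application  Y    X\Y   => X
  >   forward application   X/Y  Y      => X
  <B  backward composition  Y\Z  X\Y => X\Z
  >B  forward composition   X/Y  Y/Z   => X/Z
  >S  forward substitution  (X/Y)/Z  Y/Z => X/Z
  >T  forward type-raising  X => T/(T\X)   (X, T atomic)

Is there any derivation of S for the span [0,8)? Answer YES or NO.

YES

[0,8] S   <
  [0,4] N   <
    [0,3] PP\NP   <B
      [0,1] "that" : N\NP
      [1,3] PP\N   <
        [1,2] "park" : N
        [2,3] "plan" : (PP\N)\N
    [3,4] "dog" : N\(PP\NP)
  [4,8] S\N   <B
    [4,6] (NP/PP)\N   <
      [4,5] "read" : PP
      [5,6] "bone" : ((NP/PP)\N)\PP
    [6,8] S\(NP/PP)   >
      [6,7] "under" : (S\(NP/PP))/PP
      [7,8] "on" : PP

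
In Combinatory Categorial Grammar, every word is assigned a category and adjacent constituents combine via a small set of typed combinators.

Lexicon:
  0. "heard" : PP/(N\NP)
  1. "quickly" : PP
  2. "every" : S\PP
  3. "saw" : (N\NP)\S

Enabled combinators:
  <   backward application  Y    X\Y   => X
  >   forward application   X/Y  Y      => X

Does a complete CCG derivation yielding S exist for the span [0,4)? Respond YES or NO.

PP/(N\NP) PP S\PP (N\NP)\S
CKY chart[0,4] = {PP}; S ∉ chart

NO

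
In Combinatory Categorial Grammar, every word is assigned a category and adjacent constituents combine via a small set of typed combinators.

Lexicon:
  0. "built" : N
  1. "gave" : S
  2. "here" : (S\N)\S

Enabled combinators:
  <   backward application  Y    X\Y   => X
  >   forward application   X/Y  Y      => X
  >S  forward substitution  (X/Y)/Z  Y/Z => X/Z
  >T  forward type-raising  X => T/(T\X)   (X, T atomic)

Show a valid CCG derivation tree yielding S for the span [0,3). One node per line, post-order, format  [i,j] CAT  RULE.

[0,1] N  lex  "built"
[0,1] S/(S\N)  >T
[1,2] S  lex  "gave"
[2,3] (S\N)\S  lex  "here"
[1,3] S\N  <  k=2
[0,3] S  >  k=1

[0,3] S   >
  [0,1] S/(S\N)   >T
    [0,1] "built" : N
  [1,3] S\N   <
    [1,2] "gave" : S
    [2,3] "here" : (S\N)\S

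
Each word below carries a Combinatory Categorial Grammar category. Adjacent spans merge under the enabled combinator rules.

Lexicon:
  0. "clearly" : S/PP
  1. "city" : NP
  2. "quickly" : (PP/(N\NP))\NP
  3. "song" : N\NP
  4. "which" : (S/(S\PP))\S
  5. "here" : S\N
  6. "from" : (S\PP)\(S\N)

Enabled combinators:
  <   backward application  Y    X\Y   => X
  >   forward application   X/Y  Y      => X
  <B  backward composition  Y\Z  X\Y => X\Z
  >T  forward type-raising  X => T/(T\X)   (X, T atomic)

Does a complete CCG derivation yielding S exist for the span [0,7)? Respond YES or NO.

YES

[0,7] S   >
  [0,5] S/(S\PP)   <
    [0,4] S   >
      [0,1] "clearly" : S/PP
      [1,4] PP   >
        [1,3] PP/(N\NP)   <
          [1,2] "city" : NP
          [2,3] "quickly" : (PP/(N\NP))\NP
        [3,4] "song" : N\NP
    [4,5] "which" : (S/(S\PP))\S
  [5,7] S\PP   <
    [5,6] "here" : S\N
    [6,7] "from" : (S\PP)\(S\N)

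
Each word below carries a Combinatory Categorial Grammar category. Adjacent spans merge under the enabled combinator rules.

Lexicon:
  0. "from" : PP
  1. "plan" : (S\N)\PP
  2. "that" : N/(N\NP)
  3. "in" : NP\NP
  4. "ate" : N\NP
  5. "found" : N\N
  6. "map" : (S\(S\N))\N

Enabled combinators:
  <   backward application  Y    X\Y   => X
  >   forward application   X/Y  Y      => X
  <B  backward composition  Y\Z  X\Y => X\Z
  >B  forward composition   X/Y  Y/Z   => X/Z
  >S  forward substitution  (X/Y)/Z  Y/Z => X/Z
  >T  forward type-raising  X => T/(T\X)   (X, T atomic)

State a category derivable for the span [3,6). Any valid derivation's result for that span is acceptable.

N\NP

[0,7] S   <
  [0,2] S\N   <
    [0,1] "from" : PP
    [1,2] "plan" : (S\N)\PP
  [2,7] S\(S\N)   <
    [2,6] N   >
      [2,3] "that" : N/(N\NP)
      [3,6] N\NP   <B
        [3,5] N\NP   <B
          [3,4] "in" : NP\NP
          [4,5] "ate" : N\NP
        [5,6] "found" : N\N
    [6,7] "map" : (S\(S\N))\N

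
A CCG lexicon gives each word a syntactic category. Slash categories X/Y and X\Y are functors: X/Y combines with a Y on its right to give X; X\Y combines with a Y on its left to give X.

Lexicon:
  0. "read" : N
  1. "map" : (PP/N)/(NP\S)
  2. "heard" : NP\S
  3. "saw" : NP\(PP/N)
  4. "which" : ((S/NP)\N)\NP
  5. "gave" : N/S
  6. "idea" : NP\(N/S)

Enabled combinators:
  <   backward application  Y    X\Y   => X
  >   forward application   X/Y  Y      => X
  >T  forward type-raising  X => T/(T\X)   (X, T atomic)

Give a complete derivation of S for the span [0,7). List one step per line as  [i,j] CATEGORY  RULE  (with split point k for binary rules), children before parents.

[0,1] N  lex  "read"
[1,2] (PP/N)/(NP\S)  lex  "map"
[2,3] NP\S  lex  "heard"
[1,3] PP/N  >  k=2
[3,4] NP\(PP/N)  lex  "saw"
[1,4] NP  <  k=3
[4,5] ((S/NP)\N)\NP  lex  "which"
[1,5] (S/NP)\N  <  k=4
[0,5] S/NP  <  k=1
[5,6] N/S  lex  "gave"
[6,7] NP\(N/S)  lex  "idea"
[5,7] NP  <  k=6
[0,7] S  >  k=5

[0,7] S   >
  [0,5] S/NP   <
    [0,1] "read" : N
    [1,5] (S/NP)\N   <
      [1,4] NP   <
        [1,3] PP/N   >
          [1,2] "map" : (PP/N)/(NP\S)
          [2,3] "heard" : NP\S
        [3,4] "saw" : NP\(PP/N)
      [4,5] "which" : ((S/NP)\N)\NP
  [5,7] NP   <
    [5,6] "gave" : N/S
    [6,7] "idea" : NP\(N/S)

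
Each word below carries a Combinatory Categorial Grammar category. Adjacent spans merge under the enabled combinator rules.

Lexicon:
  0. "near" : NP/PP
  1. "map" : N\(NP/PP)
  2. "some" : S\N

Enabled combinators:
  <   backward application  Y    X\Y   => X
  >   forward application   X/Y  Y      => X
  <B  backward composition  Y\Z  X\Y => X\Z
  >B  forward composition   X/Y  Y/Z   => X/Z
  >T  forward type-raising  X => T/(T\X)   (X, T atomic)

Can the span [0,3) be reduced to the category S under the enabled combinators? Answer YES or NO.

[0,3] S   <
  [0,2] N   <
    [0,1] "near" : NP/PP
    [1,2] "map" : N\(NP/PP)
  [2,3] "some" : S\N

YES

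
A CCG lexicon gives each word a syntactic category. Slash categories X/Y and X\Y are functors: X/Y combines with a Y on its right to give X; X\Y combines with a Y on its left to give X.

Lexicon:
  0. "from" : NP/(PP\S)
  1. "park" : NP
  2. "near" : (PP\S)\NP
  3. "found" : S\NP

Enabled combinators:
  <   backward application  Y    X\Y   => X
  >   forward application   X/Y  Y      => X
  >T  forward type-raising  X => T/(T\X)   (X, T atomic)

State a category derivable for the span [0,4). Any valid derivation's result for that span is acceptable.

[0,4] S   <
  [0,3] NP   >
    [0,1] "from" : NP/(PP\S)
    [1,3] PP\S   <
      [1,2] "park" : NP
      [2,3] "near" : (PP\S)\NP
  [3,4] "found" : S\NP

S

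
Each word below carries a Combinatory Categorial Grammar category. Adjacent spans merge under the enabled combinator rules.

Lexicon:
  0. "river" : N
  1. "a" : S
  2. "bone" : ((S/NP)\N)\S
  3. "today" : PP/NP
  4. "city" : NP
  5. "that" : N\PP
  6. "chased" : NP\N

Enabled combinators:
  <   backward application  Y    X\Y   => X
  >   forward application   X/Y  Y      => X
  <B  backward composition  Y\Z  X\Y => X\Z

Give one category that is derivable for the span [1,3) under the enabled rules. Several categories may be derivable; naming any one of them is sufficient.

(S/NP)\N

[0,7] S   >
  [0,3] S/NP   <
    [0,1] "river" : N
    [1,3] (S/NP)\N   <
      [1,2] "a" : S
      [2,3] "bone" : ((S/NP)\N)\S
  [3,7] NP   <
    [3,6] N   <
      [3,5] PP   >
        [3,4] "today" : PP/NP
        [4,5] "city" : NP
      [5,6] "that" : N\PP
    [6,7] "chased" : NP\N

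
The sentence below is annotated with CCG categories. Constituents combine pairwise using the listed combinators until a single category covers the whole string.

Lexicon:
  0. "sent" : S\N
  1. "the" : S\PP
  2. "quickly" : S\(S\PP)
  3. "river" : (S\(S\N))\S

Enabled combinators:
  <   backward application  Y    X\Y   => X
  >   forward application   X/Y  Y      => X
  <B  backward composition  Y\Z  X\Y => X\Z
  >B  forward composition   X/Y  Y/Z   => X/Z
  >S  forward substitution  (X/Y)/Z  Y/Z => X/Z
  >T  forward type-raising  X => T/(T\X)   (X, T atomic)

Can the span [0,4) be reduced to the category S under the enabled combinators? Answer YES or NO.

YES

[0,4] S   <
  [0,1] "sent" : S\N
  [1,4] S\(S\N)   <
    [1,3] S   <
      [1,2] "the" : S\PP
      [2,3] "quickly" : S\(S\PP)
    [3,4] "river" : (S\(S\N))\S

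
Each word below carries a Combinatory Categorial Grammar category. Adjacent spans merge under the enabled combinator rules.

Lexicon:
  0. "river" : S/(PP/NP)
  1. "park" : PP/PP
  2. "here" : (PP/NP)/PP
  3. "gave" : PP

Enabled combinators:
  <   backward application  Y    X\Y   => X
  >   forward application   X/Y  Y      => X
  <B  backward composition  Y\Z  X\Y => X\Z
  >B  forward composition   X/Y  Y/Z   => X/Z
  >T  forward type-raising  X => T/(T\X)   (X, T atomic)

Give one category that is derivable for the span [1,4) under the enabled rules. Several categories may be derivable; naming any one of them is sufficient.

[0,4] S   >
  [0,1] "river" : S/(PP/NP)
  [1,4] PP/NP   >B
    [1,2] "park" : PP/PP
    [2,4] PP/NP   >
      [2,3] "here" : (PP/NP)/PP
      [3,4] "gave" : PP

PP/NP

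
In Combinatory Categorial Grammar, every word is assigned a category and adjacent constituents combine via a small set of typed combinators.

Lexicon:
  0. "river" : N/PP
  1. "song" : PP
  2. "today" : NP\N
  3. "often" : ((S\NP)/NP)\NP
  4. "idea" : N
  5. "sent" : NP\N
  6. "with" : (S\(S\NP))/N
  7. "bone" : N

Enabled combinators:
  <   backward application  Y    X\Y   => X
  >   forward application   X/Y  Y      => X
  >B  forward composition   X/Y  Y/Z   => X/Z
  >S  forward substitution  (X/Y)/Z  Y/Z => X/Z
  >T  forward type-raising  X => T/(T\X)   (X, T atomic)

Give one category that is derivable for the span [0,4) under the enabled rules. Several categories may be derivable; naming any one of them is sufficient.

[0,8] S   <
  [0,6] S\NP   >
    [0,4] (S\NP)/NP   <
      [0,3] NP   <
        [0,2] N   >
          [0,1] "river" : N/PP
          [1,2] "song" : PP
        [2,3] "today" : NP\N
      [3,4] "often" : ((S\NP)/NP)\NP
    [4,6] NP   >
      [4,5] NP/(NP\N)   >T
        [4,5] "idea" : N
      [5,6] "sent" : NP\N
  [6,8] S\(S\NP)   >
    [6,7] "with" : (S\(S\NP))/N
    [7,8] "bone" : N

(S\NP)/NP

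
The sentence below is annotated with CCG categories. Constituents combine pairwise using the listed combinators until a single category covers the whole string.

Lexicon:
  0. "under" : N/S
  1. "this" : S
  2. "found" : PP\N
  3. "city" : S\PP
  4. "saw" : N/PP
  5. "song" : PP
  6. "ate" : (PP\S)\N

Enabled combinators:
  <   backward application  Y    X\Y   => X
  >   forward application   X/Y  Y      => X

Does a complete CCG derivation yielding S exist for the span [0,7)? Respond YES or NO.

N/S S PP\N S\PP N/PP PP (PP\S)\N
CKY chart[0,7] = {PP}; S ∉ chart

NO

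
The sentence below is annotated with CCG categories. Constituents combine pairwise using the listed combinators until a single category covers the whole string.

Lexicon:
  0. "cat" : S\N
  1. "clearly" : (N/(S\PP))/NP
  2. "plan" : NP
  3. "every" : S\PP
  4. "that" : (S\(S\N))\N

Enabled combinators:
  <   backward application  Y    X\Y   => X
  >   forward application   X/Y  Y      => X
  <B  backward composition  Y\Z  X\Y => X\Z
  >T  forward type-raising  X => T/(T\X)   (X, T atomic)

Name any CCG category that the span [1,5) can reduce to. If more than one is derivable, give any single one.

[0,5] S   <
  [0,1] "cat" : S\N
  [1,5] S\(S\N)   <
    [1,4] N   >
      [1,3] N/(S\PP)   >
        [1,2] "clearly" : (N/(S\PP))/NP
        [2,3] "plan" : NP
      [3,4] "every" : S\PP
    [4,5] "that" : (S\(S\N))\N

S\(S\N)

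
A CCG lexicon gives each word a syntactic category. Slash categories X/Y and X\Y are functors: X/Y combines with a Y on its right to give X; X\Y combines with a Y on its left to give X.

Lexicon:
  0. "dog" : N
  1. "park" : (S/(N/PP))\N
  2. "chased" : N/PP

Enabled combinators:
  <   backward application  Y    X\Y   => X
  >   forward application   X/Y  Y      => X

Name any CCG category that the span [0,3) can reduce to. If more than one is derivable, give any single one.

[0,3] S   >
  [0,2] S/(N/PP)   <
    [0,1] "dog" : N
    [1,2] "park" : (S/(N/PP))\N
  [2,3] "chased" : N/PP

S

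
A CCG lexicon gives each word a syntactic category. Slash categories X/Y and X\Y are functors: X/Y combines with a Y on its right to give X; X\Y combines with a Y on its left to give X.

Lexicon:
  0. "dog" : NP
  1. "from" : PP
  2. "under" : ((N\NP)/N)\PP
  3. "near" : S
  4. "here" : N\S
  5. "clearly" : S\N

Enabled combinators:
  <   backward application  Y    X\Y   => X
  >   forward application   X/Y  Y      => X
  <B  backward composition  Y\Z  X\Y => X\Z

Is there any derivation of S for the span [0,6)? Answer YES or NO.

YES

[0,6] S   <
  [0,1] "dog" : NP
  [1,6] S\NP   <B
    [1,5] N\NP   >
      [1,3] (N\NP)/N   <
        [1,2] "from" : PP
        [2,3] "under" : ((N\NP)/N)\PP
      [3,5] N   <
        [3,4] "near" : S
        [4,5] "here" : N\S
    [5,6] "clearly" : S\N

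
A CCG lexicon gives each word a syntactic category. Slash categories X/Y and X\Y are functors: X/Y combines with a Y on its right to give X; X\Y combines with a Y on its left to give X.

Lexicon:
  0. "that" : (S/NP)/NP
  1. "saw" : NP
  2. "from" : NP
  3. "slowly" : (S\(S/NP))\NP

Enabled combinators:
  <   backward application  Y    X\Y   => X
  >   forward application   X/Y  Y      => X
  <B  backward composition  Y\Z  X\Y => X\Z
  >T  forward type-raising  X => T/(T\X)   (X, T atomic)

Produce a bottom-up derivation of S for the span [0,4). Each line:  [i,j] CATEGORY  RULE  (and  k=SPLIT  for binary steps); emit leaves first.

[0,1] (S/NP)/NP  lex  "that"
[1,2] NP  lex  "saw"
[0,2] S/NP  >  k=1
[2,3] NP  lex  "from"
[3,4] (S\(S/NP))\NP  lex  "slowly"
[2,4] S\(S/NP)  <  k=3
[0,4] S  <  k=2

[0,4] S   <
  [0,2] S/NP   >
    [0,1] "that" : (S/NP)/NP
    [1,2] "saw" : NP
  [2,4] S\(S/NP)   <
    [2,3] "from" : NP
    [3,4] "slowly" : (S\(S/NP))\NP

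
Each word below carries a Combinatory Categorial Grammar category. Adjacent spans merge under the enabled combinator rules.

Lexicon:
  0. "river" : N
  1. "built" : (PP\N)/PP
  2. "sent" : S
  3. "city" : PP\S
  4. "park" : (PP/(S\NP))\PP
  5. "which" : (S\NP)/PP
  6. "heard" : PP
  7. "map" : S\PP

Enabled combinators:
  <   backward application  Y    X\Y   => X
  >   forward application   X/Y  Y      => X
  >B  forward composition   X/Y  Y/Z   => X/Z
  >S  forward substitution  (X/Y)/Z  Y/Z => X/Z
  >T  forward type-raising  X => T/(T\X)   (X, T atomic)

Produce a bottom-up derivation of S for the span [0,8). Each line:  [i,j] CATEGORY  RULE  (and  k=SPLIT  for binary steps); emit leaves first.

[0,8] S   <
  [0,7] PP   >
    [0,5] PP/(S\NP)   <
      [0,4] PP   >
        [0,1] PP/(PP\N)   >T
          [0,1] "river" : N
        [1,4] PP\N   >
          [1,2] "built" : (PP\N)/PP
          [2,4] PP   >
            [2,3] PP/(PP\S)   >T
              [2,3] "sent" : S
            [3,4] "city" : PP\S
      [4,5] "park" : (PP/(S\NP))\PP
    [5,7] S\NP   >
      [5,6] "which" : (S\NP)/PP
      [6,7] "heard" : PP
  [7,8] "map" : S\PP

[0,1] N  lex  "river"
[0,1] PP/(PP\N)  >T
[1,2] (PP\N)/PP  lex  "built"
[2,3] S  lex  "sent"
[2,3] PP/(PP\S)  >T
[3,4] PP\S  lex  "city"
[2,4] PP  >  k=3
[1,4] PP\N  >  k=2
[0,4] PP  >  k=1
[4,5] (PP/(S\NP))\PP  lex  "park"
[0,5] PP/(S\NP)  <  k=4
[5,6] (S\NP)/PP  lex  "which"
[6,7] PP  lex  "heard"
[5,7] S\NP  >  k=6
[0,7] PP  >  k=5
[7,8] S\PP  lex  "map"
[0,8] S  <  k=7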